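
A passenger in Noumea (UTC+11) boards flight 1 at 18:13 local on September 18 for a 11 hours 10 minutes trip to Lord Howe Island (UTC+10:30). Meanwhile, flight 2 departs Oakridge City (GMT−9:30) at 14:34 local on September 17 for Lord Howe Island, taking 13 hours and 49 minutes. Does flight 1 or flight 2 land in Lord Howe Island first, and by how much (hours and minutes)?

the second, by 4 hours 30 minutes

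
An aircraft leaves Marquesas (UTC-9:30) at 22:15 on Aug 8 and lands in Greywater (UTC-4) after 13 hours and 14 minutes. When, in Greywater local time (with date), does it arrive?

Convert departure to UTC: 22:15 + 9:30 = 07:45 UTC on Aug 9.
Add 13 hours 14 minutes travel time → 20:59 UTC.
Greywater is UTC−4:00, so local arrival = 20:59 − 4:00 = 16:59 on Aug 9.

16:59 on August 9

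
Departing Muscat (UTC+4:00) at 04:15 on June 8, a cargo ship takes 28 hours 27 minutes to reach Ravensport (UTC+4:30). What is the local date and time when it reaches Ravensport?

Ravensport is 0:30 ahead of Muscat.
After 28 hours and 27 minutes it is 08:42 (Jun 9) in Muscat.
Shift by the zone difference: 08:42 + 0:30 = 09:12 on Jun 9 in Ravensport.

09:12 on June 9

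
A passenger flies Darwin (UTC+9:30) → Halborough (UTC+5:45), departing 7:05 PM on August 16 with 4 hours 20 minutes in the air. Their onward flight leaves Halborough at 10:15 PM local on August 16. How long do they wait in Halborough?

2 hours 35 minutes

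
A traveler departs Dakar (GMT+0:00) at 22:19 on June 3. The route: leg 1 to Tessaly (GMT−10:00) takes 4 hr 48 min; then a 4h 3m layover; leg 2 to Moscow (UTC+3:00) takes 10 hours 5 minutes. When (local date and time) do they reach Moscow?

Dakar is at UTC+0, so departure is already 22:19 UTC on Jun 3.
Add 4 hours 48 minutes leg 1 → 03:07 UTC (Jun 4).
Add 4 hours 3 minutes layover in Tessaly → 07:10 UTC.
Add 10 hours 5 minutes leg 2 → 17:15 UTC.
Moscow is UTC+3:00, so local arrival = 17:15 + 3:00 = 20:15 on Jun 4.

20:15 on June 4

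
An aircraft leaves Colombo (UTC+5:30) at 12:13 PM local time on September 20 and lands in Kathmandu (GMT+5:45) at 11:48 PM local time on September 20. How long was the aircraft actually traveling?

11 hours 20 minutes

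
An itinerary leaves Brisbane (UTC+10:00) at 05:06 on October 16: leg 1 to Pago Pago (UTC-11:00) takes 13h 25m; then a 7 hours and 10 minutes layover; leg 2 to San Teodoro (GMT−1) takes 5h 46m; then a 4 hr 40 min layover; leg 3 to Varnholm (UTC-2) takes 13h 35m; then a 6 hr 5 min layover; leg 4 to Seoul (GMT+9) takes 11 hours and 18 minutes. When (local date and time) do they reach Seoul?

Convert departure to UTC: 05:06 − 10:00 = 19:06 UTC on Oct 15.
Add 13 hours 25 minutes leg 1 → 08:31 UTC (Oct 16).
Add 7 hours 10 minutes layover in Pago Pago → 15:41 UTC.
Add 5 hours 46 minutes leg 2 → 21:27 UTC.
Add 4 hours 40 minutes layover in San Teodoro → 02:07 UTC (Oct 17).
Add 13 hours 35 minutes leg 3 → 15:42 UTC.
Add 6 hours and 5 minutes layover in Varnholm → 21:47 UTC.
Add 11 hours and 18 minutes leg 4 → 09:05 UTC (Oct 18).
Seoul is UTC+9:00, so local arrival = 09:05 + 9:00 = 18:05 on Oct 18.

18:05 on October 18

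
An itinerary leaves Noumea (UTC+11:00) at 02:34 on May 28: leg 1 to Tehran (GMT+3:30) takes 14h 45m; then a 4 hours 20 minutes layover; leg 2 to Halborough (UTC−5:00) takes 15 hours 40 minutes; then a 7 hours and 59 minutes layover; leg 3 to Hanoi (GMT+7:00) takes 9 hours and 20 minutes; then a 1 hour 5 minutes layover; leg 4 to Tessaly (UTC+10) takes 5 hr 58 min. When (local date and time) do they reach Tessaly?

Convert departure to UTC: 02:34 − 11:00 = 15:34 UTC on May 27.
Add 14 hours 45 minutes leg 1 → 06:19 UTC (May 28).
Add 4 hours and 20 minutes layover in Tehran → 10:39 UTC.
Add 15 hours 40 minutes leg 2 → 02:19 UTC (May 29).
Add 7 hours 59 minutes layover in Halborough → 10:18 UTC.
Add 9 hours 20 minutes leg 3 → 19:38 UTC.
Add 1 hour and 5 minutes layover in Hanoi → 20:43 UTC.
Add 5 hours and 58 minutes leg 4 → 02:41 UTC (May 30).
Tessaly is UTC+10:00, so local arrival = 02:41 + 10:00 = 12:41 on May 30.

12:41 on May 30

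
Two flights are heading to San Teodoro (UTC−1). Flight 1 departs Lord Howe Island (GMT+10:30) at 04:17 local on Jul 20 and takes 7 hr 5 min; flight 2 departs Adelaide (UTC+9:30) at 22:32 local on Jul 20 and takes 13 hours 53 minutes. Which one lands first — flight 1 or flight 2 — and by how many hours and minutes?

Flight 1 in UTC: 04:17 − 10:30 = 17:47 on Jul 19.
+7 hours and 5 minutes → arrive 00:52 UTC on Jul 20.
Flight 2 in UTC: 22:32 − 9:30 = 13:02 on Jul 20.
+13 hours 53 minutes → arrive 02:55 UTC on Jul 21.
Flight 1 lands earlier by 26 hours 3 minutes.

the first, by 26 hours 3 minutes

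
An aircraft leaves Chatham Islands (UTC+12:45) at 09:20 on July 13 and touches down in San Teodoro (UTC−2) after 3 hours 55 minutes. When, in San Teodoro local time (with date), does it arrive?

22:30 on July 12

San Teodoro is 14:45 behind Chatham Islands.
After 3 hours 55 minutes it is 13:15 in Chatham Islands.
Shift by the zone difference: 13:15 − 14:45 = 22:30 on Jul 12 in San Teodoro.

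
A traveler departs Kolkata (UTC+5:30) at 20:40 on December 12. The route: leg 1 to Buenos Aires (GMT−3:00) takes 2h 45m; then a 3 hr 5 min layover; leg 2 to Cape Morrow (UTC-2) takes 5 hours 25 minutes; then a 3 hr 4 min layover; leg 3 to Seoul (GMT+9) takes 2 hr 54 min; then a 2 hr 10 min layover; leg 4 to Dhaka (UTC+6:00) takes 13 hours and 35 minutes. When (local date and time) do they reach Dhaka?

06:08 on Dec 14

Convert departure to UTC: 20:40 − 5:30 = 15:10 UTC on Dec 12.
Add 2 hours and 45 minutes leg 1 → 17:55 UTC.
Add 3 hours 5 minutes layover in Buenos Aires → 21:00 UTC.
Add 5 hours 25 minutes leg 2 → 02:25 UTC (Dec 13).
Add 3 hours 4 minutes layover in Cape Morrow → 05:29 UTC.
Add 2 hours 54 minutes leg 3 → 08:23 UTC.
Add 2 hours and 10 minutes layover in Seoul → 10:33 UTC.
Add 13 hours and 35 minutes leg 4 → 00:08 UTC (Dec 14).
Dhaka is UTC+6:00, so local arrival = 00:08 + 6:00 = 06:08 on Dec 14.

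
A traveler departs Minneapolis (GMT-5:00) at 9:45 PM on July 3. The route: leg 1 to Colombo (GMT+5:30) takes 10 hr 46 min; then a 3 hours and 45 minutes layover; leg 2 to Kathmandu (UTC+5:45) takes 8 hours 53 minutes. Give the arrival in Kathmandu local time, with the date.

7:54 AM on July 5

Convert departure to UTC: 9:45 PM + 5:00 = 2:45 AM UTC on Jul 4.
Add 10 hours and 46 minutes leg 1 → 1:31 PM UTC.
Add 3 hours and 45 minutes layover in Colombo → 5:16 PM UTC.
Add 8 hours 53 minutes leg 2 → 2:09 AM UTC (Jul 5).
Kathmandu is UTC+5:45, so local arrival = 2:09 AM + 5:45 = 7:54 AM on Jul 5.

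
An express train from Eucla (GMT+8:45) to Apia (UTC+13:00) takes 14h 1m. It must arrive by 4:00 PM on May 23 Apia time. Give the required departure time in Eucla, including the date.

Target arrival in UTC: 4:00 PM − 13:00 = 3:00 AM on May 23.
Subtract 14 hours and 1 minute → departure 12:59 PM UTC on May 22.
Eucla is UTC+8:45: 12:59 PM + 8:45 = 9:44 PM on May 22.

9:44 PM on May 22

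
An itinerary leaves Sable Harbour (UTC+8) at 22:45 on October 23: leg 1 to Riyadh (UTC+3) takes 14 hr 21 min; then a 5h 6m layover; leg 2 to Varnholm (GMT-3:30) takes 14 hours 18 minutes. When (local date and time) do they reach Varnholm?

Convert departure to UTC: 22:45 − 8:00 = 14:45 UTC on Oct 23.
Add 14 hours and 21 minutes leg 1 → 05:06 UTC (Oct 24).
Add 5 hours and 6 minutes layover in Riyadh → 10:12 UTC.
Add 14 hours 18 minutes leg 2 → 00:30 UTC (Oct 25).
Varnholm is UTC−3:30, so local arrival = 00:30 − 3:30 = 21:00 on Oct 24.

21:00 on Oct 24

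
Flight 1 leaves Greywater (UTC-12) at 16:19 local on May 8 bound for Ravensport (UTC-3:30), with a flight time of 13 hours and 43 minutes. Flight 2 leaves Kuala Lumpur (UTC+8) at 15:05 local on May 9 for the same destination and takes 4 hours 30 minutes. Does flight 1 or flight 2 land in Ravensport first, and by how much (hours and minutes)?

Flight 1 in UTC: 16:19 + 12:00 = 04:19 on May 9.
+13 hours and 43 minutes → arrive 18:02 UTC on May 9.
Flight 2 in UTC: 15:05 − 8:00 = 07:05 on May 9.
+4 hours and 30 minutes → arrive 11:35 UTC on May 9.
Flight 2 lands earlier by 6 hours 27 minutes.

the second, by 6 hours 27 minutes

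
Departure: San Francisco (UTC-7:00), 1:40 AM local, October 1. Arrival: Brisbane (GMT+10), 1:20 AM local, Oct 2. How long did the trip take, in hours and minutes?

6 hours 40 minutes

Brisbane is 17:00 ahead of San Francisco.
Clock-face elapsed time (ignoring zones) is 23 hours 40 minutes.
Actual elapsed = 23 hours 40 minutes − 17:00 = 6 hours 40 minutes.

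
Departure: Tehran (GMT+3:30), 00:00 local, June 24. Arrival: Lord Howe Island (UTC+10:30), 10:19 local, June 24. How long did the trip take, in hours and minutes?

3 hours 19 minutes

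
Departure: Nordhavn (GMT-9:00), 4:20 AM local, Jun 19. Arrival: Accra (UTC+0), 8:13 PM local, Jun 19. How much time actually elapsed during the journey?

Departure in UTC: 4:20 AM + 9:00 = 1:20 PM on Jun 19.
Arrival is already UTC: 8:13 PM on Jun 19.
Elapsed = 8:13 PM − 1:20 PM = 6 hours 53 minutes.

6 hours 53 minutes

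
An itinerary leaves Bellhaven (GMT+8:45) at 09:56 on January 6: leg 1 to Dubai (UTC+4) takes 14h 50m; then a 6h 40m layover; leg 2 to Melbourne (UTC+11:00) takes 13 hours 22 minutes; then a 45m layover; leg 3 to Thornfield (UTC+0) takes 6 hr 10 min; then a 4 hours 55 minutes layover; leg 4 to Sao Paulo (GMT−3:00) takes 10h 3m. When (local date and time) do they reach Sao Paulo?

Convert departure to UTC: 09:56 − 8:45 = 01:11 UTC on Jan 6.
Add 14 hours 50 minutes leg 1 → 16:01 UTC.
Add 6 hours 40 minutes layover in Dubai → 22:41 UTC.
Add 13 hours and 22 minutes leg 2 → 12:03 UTC (Jan 7).
Add 45 minutes layover in Melbourne → 12:48 UTC.
Add 6 hours 10 minutes leg 3 → 18:58 UTC.
Add 4 hours 55 minutes layover in Thornfield → 23:53 UTC.
Add 10 hours and 3 minutes leg 4 → 09:56 UTC (Jan 8).
Sao Paulo is UTC−3:00, so local arrival = 09:56 − 3:00 = 06:56 on Jan 8.

06:56 on January 8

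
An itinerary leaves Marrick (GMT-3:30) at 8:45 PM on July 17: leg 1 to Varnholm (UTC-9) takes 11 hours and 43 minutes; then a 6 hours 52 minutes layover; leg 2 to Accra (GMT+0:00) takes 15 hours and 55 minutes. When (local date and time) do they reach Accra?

Convert departure to UTC: 8:45 PM + 3:30 = 12:15 AM UTC on Jul 18.
Add 11 hours 43 minutes leg 1 → 11:58 AM UTC.
Add 6 hours and 52 minutes layover in Varnholm → 6:50 PM UTC.
Add 15 hours 55 minutes leg 2 → 10:45 AM UTC (Jul 19).
Accra is UTC+0, so local arrival is the same: 10:45 AM on Jul 19.

10:45 AM on July 19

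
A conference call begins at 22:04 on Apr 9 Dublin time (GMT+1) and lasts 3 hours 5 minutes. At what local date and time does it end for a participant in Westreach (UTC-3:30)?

Convert start to UTC: 22:04 − 1:00 = 21:04 UTC on Apr 9.
Add 3 hours 5 minutes duration → 00:09 UTC (Apr 10).
Westreach is UTC−3:30, so local end time = 00:09 − 3:30 = 20:39 on Apr 9.

20:39 on Apr 9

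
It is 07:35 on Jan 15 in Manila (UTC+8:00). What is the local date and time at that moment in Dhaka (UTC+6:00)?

In UTC: 07:35 − 8:00 = 23:35 on Jan 14.
Dhaka is UTC+6:00: 23:35 + 6:00 = 05:35 on Jan 15.

05:35 on January 15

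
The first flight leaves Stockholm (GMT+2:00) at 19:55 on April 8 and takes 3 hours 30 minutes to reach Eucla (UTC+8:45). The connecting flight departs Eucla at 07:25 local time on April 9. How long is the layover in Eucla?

1 hour 15 minutes

Convert departure to UTC: 19:55 − 2:00 = 17:55 UTC on Apr 8.
Add 3 hours 30 minutes flight time → 21:25 UTC.
Eucla is UTC+8:45, so local arrival = 21:25 + 8:45 = 06:10 on Apr 9.
Layover = 07:25 − 06:10 = 1 hour 15 minutes.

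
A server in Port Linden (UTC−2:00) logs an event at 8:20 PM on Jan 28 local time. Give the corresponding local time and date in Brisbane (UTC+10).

8:20 AM on January 29

Brisbane is 12:00 ahead of Port Linden.
Shift by the zone difference: 8:20 PM + 12:00 = 8:20 AM on Jan 29 in Brisbane.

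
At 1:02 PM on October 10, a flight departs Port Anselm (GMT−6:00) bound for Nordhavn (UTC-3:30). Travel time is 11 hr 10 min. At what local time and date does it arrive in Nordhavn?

Nordhavn is 2:30 ahead of Port Anselm.
After 11 hours and 10 minutes it is 12:12 AM (Oct 11) in Port Anselm.
Shift by the zone difference: 12:12 AM + 2:30 = 2:42 AM on Oct 11 in Nordhavn.

2:42 AM on October 11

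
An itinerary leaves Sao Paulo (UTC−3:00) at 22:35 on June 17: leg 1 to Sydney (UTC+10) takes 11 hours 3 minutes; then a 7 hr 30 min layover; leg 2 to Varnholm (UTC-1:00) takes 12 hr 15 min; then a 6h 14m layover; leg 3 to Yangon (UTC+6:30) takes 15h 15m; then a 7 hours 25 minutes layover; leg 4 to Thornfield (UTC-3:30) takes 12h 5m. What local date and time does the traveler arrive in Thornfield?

21:52 on June 20

Convert departure to UTC: 22:35 + 3:00 = 01:35 UTC on Jun 18.
Add 11 hours 3 minutes leg 1 → 12:38 UTC.
Add 7 hours and 30 minutes layover in Sydney → 20:08 UTC.
Add 12 hours and 15 minutes leg 2 → 08:23 UTC (Jun 19).
Add 6 hours 14 minutes layover in Varnholm → 14:37 UTC.
Add 15 hours 15 minutes leg 3 → 05:52 UTC (Jun 20).
Add 7 hours 25 minutes layover in Yangon → 13:17 UTC.
Add 12 hours and 5 minutes leg 4 → 01:22 UTC (Jun 21).
Thornfield is UTC−3:30, so local arrival = 01:22 − 3:30 = 21:52 on Jun 20.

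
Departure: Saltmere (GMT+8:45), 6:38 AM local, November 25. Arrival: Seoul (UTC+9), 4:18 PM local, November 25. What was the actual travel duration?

Seoul is 0:15 ahead of Saltmere.
Clock-face elapsed time (ignoring zones) is 9 hours 40 minutes.
Actual elapsed = 9 hours 40 minutes − 0:15 = 9 hours 25 minutes.

9 hours 25 minutes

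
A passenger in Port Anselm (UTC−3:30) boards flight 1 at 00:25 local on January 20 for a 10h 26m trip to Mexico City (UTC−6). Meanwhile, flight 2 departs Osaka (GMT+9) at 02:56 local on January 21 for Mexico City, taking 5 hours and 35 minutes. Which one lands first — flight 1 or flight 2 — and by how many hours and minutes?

Flight 1 in UTC: 00:25 + 3:30 = 03:55 on Jan 20.
+10 hours 26 minutes → arrive 14:21 UTC on Jan 20.
Flight 2 in UTC: 02:56 − 9:00 = 17:56 on Jan 20.
+5 hours and 35 minutes → arrive 23:31 UTC on Jan 20.
Flight 1 lands earlier by 9 hours 10 minutes.

the first, by 9 hours 10 minutes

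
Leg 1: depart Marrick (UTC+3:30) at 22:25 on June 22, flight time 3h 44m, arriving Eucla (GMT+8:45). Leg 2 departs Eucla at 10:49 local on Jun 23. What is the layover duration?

3 hours 25 minutes

Convert departure to UTC: 22:25 − 3:30 = 18:55 UTC on Jun 22.
Add 3 hours and 44 minutes flight time → 22:39 UTC.
Eucla is UTC+8:45, so local arrival = 22:39 + 8:45 = 07:24 on Jun 23.
Layover = 10:49 − 07:24 = 3 hours 25 minutes.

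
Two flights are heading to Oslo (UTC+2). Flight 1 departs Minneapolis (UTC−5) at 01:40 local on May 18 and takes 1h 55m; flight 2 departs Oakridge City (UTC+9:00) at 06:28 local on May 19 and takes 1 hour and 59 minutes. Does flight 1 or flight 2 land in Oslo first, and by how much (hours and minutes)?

the first, by 14 hours 52 minutes

Flight 1 in UTC: 01:40 + 5:00 = 06:40 on May 18.
+1 hour and 55 minutes → arrive 08:35 UTC on May 18.
Flight 2 in UTC: 06:28 − 9:00 = 21:28 on May 18.
+1 hour and 59 minutes → arrive 23:27 UTC on May 18.
Flight 1 lands earlier by 14 hours 52 minutes.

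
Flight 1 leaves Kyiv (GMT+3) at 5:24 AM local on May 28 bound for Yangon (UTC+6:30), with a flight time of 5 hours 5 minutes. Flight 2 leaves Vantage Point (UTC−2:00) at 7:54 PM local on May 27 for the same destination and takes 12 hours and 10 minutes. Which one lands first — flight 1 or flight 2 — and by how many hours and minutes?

the first, by 2 hours 35 minutes

Flight 1 in UTC: 5:24 AM − 3:00 = 2:24 AM on May 28.
+5 hours and 5 minutes → arrive 7:29 AM UTC on May 28.
Flight 2 in UTC: 7:54 PM + 2:00 = 9:54 PM on May 27.
+12 hours 10 minutes → arrive 10:04 AM UTC on May 28.
Flight 1 lands earlier by 2 hours 35 minutes.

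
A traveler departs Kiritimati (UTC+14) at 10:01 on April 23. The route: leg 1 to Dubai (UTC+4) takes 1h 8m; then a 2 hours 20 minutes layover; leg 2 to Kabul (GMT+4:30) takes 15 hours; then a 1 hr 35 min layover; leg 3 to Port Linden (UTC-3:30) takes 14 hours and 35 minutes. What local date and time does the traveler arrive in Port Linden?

Convert departure to UTC: 10:01 − 14:00 = 20:01 UTC on Apr 22.
Add 1 hour and 8 minutes leg 1 → 21:09 UTC.
Add 2 hours 20 minutes layover in Dubai → 23:29 UTC.
Add 15 hours leg 2 → 14:29 UTC (Apr 23).
Add 1 hour 35 minutes layover in Kabul → 16:04 UTC.
Add 14 hours and 35 minutes leg 3 → 06:39 UTC (Apr 24).
Port Linden is UTC−3:30, so local arrival = 06:39 − 3:30 = 03:09 on Apr 24.

03:09 on April 24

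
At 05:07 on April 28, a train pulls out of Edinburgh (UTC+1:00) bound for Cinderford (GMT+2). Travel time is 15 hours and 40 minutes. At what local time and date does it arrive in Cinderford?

21:47 on April 28

Convert departure to UTC: 05:07 − 1:00 = 04:07 UTC on Apr 28.
Add 15 hours and 40 minutes travel time → 19:47 UTC.
Cinderford is UTC+2:00, so local arrival = 19:47 + 2:00 = 21:47 on Apr 28.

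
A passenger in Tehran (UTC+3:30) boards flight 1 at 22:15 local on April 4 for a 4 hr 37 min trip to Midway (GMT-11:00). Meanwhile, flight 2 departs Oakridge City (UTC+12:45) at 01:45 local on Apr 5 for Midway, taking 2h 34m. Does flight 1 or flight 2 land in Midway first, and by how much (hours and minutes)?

Flight 1 in UTC: 22:15 − 3:30 = 18:45 on Apr 4.
+4 hours 37 minutes → arrive 23:22 UTC on Apr 4.
Flight 2 in UTC: 01:45 − 12:45 = 13:00 on Apr 4.
+2 hours 34 minutes → arrive 15:34 UTC on Apr 4.
Flight 2 lands earlier by 7 hours 48 minutes.

the second, by 7 hours 48 minutes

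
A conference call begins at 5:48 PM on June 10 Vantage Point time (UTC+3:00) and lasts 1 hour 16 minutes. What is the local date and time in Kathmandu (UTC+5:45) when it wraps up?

9:49 PM on June 10

Convert start to UTC: 5:48 PM − 3:00 = 2:48 PM UTC on Jun 10.
Add 1 hour and 16 minutes duration → 4:04 PM UTC.
Kathmandu is UTC+5:45, so local end time = 4:04 PM + 5:45 = 9:49 PM on Jun 10.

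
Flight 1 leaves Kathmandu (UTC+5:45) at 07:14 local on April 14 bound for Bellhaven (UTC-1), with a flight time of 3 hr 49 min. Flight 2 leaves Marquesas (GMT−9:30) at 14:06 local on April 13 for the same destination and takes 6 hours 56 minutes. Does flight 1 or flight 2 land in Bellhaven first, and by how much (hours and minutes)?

Flight 1 in UTC: 07:14 − 5:45 = 01:29 on Apr 14.
+3 hours and 49 minutes → arrive 05:18 UTC on Apr 14.
Flight 2 in UTC: 14:06 + 9:30 = 23:36 on Apr 13.
+6 hours 56 minutes → arrive 06:32 UTC on Apr 14.
Flight 1 lands earlier by 1 hour 14 minutes.

the first, by 1 hour 14 minutes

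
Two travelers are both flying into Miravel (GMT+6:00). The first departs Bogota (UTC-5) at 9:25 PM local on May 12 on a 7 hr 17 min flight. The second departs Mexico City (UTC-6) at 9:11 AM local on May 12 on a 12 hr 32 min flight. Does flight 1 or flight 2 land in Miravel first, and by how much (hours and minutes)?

Flight 1 in UTC: 9:25 PM + 5:00 = 2:25 AM on May 13.
+7 hours and 17 minutes → arrive 9:42 AM UTC on May 13.
Flight 2 in UTC: 9:11 AM + 6:00 = 3:11 PM on May 12.
+12 hours 32 minutes → arrive 3:43 AM UTC on May 13.
Flight 2 lands earlier by 5 hours 59 minutes.

the second, by 5 hours 59 minutes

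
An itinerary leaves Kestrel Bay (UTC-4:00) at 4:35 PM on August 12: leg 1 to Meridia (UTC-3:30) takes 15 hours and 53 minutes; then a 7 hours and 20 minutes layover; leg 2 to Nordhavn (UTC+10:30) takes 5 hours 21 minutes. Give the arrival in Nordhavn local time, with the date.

Convert departure to UTC: 4:35 PM + 4:00 = 8:35 PM UTC on Aug 12.
Add 15 hours and 53 minutes leg 1 → 12:28 PM UTC (Aug 13).
Add 7 hours 20 minutes layover in Meridia → 7:48 PM UTC.
Add 5 hours 21 minutes leg 2 → 1:09 AM UTC (Aug 14).
Nordhavn is UTC+10:30, so local arrival = 1:09 AM + 10:30 = 11:39 AM on Aug 14.

11:39 AM on Aug 14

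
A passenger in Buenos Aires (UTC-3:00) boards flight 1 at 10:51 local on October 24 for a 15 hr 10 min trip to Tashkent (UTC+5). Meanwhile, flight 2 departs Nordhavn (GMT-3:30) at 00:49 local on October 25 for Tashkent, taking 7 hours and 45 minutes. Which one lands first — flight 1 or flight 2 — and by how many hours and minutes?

the first, by 7 hours 3 minutes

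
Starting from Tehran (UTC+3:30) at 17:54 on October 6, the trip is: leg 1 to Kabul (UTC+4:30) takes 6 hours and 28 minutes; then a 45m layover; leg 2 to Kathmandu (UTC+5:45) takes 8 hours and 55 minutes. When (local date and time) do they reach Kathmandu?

12:17 on October 7

Convert departure to UTC: 17:54 − 3:30 = 14:24 UTC on Oct 6.
Add 6 hours and 28 minutes leg 1 → 20:52 UTC.
Add 45 minutes layover in Kabul → 21:37 UTC.
Add 8 hours and 55 minutes leg 2 → 06:32 UTC (Oct 7).
Kathmandu is UTC+5:45, so local arrival = 06:32 + 5:45 = 12:17 on Oct 7.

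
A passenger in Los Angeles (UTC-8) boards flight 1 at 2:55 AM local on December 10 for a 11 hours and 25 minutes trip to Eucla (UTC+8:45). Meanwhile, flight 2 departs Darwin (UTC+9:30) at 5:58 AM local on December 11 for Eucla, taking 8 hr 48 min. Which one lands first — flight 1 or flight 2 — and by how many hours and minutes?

Flight 1 in UTC: 2:55 AM + 8:00 = 10:55 AM on Dec 10.
+11 hours 25 minutes → arrive 10:20 PM UTC on Dec 10.
Flight 2 in UTC: 5:58 AM − 9:30 = 8:28 PM on Dec 10.
+8 hours 48 minutes → arrive 5:16 AM UTC on Dec 11.
Flight 1 lands earlier by 6 hours 56 minutes.

the first, by 6 hours 56 minutes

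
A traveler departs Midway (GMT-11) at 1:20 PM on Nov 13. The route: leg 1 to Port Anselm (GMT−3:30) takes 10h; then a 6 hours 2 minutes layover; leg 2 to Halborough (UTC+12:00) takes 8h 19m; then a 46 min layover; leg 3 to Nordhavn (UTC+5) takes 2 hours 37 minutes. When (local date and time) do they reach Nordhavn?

Convert departure to UTC: 1:20 PM + 11:00 = 12:20 AM UTC on Nov 14.
Add 10 hours leg 1 → 10:20 AM UTC.
Add 6 hours and 2 minutes layover in Port Anselm → 4:22 PM UTC.
Add 8 hours and 19 minutes leg 2 → 12:41 AM UTC (Nov 15).
Add 46 minutes layover in Halborough → 1:27 AM UTC.
Add 2 hours and 37 minutes leg 3 → 4:04 AM UTC.
Nordhavn is UTC+5:00, so local arrival = 4:04 AM + 5:00 = 9:04 AM on Nov 15.

9:04 AM on November 15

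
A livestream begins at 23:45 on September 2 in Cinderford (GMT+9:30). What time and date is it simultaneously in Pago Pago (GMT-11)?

03:15 on September 2

Pago Pago is 20:30 behind Cinderford.
Shift by the zone difference: 23:45 − 20:30 = 03:15 on Sep 2 in Pago Pago.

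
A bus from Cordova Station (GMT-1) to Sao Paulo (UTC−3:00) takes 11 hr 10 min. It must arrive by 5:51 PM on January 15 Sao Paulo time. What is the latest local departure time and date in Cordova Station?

Target arrival in UTC: 5:51 PM + 3:00 = 8:51 PM on Jan 15.
Subtract 11 hours and 10 minutes → departure 9:41 AM UTC on Jan 15.
Cordova Station is UTC−1:00: 9:41 AM − 1:00 = 8:41 AM on Jan 15.

8:41 AM on Jan 15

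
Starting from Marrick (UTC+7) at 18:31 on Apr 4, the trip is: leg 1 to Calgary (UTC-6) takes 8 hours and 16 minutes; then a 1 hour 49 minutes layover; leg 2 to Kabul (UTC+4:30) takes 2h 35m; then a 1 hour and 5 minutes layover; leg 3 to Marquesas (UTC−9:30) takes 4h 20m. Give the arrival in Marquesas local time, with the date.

Convert departure to UTC: 18:31 − 7:00 = 11:31 UTC on Apr 4.
Add 8 hours 16 minutes leg 1 → 19:47 UTC.
Add 1 hour 49 minutes layover in Calgary → 21:36 UTC.
Add 2 hours and 35 minutes leg 2 → 00:11 UTC (Apr 5).
Add 1 hour 5 minutes layover in Kabul → 01:16 UTC.
Add 4 hours 20 minutes leg 3 → 05:36 UTC.
Marquesas is UTC−9:30, so local arrival = 05:36 − 9:30 = 20:06 on Apr 4.

20:06 on Apr 4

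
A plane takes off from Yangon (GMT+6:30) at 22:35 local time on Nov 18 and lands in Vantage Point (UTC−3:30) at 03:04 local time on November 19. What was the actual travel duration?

14 hours 29 minutes

Departure in UTC: 22:35 − 6:30 = 16:05 on Nov 18.
Arrival in UTC: 03:04 + 3:30 = 06:34 on Nov 19.
Elapsed = 06:34 − 16:05 (+1 day) = 14 hours 29 minutes.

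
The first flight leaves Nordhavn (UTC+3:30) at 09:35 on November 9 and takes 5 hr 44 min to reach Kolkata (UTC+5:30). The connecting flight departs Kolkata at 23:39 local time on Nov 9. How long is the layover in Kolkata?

6 hours 20 minutes

Convert departure to UTC: 09:35 − 3:30 = 06:05 UTC on Nov 9.
Add 5 hours and 44 minutes flight time → 11:49 UTC.
Kolkata is UTC+5:30, so local arrival = 11:49 + 5:30 = 17:19 on Nov 9.
Layover = 23:39 − 17:19 = 6 hours 20 minutes.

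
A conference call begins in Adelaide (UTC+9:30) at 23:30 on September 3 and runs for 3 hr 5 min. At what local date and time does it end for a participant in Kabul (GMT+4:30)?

21:35 on Sep 3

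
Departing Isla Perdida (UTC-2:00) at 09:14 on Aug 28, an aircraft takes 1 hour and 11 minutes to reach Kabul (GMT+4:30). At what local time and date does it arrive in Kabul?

Convert departure to UTC: 09:14 + 2:00 = 11:14 UTC on Aug 28.
Add 1 hour 11 minutes travel time → 12:25 UTC.
Kabul is UTC+4:30, so local arrival = 12:25 + 4:30 = 16:55 on Aug 28.

16:55 on August 28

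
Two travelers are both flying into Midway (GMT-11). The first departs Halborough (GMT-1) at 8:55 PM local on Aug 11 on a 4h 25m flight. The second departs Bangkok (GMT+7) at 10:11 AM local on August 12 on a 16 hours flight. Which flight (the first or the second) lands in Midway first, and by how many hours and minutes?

the first, by 16 hours 51 minutes

Flight 1 in UTC: 8:55 PM + 1:00 = 9:55 PM on Aug 11.
+4 hours 25 minutes → arrive 2:20 AM UTC on Aug 12.
Flight 2 in UTC: 10:11 AM − 7:00 = 3:11 AM on Aug 12.
+16 hours → arrive 7:11 PM UTC on Aug 12.
Flight 1 lands earlier by 16 hours 51 minutes.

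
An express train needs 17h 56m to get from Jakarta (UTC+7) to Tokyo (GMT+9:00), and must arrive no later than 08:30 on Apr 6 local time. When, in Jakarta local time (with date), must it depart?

12:34 on April 5

Target arrival in UTC: 08:30 − 9:00 = 23:30 on Apr 5.
Subtract 17 hours 56 minutes → departure 05:34 UTC on Apr 5.
Jakarta is UTC+7:00: 05:34 + 7:00 = 12:34 on Apr 5.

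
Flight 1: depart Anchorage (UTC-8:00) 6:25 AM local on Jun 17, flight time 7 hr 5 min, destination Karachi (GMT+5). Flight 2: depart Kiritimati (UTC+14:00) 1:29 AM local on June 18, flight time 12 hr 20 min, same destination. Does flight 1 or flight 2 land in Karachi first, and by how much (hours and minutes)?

the first, by 2 hours 19 minutes

Flight 1 in UTC: 6:25 AM + 8:00 = 2:25 PM on Jun 17.
+7 hours 5 minutes → arrive 9:30 PM UTC on Jun 17.
Flight 2 in UTC: 1:29 AM − 14:00 = 11:29 AM on Jun 17.
+12 hours 20 minutes → arrive 11:49 PM UTC on Jun 17.
Flight 1 lands earlier by 2 hours 19 minutes.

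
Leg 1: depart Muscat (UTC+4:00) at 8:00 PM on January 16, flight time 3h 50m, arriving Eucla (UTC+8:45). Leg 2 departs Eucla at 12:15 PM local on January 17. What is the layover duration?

Convert departure to UTC: 8:00 PM − 4:00 = 4:00 PM UTC on Jan 16.
Add 3 hours 50 minutes flight time → 7:50 PM UTC.
Eucla is UTC+8:45, so local arrival = 7:50 PM + 8:45 = 4:35 AM on Jan 17.
Layover = 12:15 PM − 4:35 AM = 7 hours 40 minutes.

7 hours 40 minutes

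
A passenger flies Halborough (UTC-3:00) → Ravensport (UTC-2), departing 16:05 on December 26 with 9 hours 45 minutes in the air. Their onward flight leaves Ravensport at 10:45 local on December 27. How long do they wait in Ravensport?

7 hours 55 minutes

Convert departure to UTC: 16:05 + 3:00 = 19:05 UTC on Dec 26.
Add 9 hours 45 minutes flight time → 04:50 UTC (Dec 27).
Ravensport is UTC−2:00, so local arrival = 04:50 − 2:00 = 02:50 on Dec 27.
Layover = 10:45 − 02:50 = 7 hours 55 minutes.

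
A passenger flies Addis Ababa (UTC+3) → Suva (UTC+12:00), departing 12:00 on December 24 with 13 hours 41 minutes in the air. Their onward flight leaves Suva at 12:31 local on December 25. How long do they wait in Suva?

Convert departure to UTC: 12:00 − 3:00 = 09:00 UTC on Dec 24.
Add 13 hours and 41 minutes flight time → 22:41 UTC.
Suva is UTC+12:00, so local arrival = 22:41 + 12:00 = 10:41 on Dec 25.
Layover = 12:31 − 10:41 = 1 hour 50 minutes.

1 hour 50 minutes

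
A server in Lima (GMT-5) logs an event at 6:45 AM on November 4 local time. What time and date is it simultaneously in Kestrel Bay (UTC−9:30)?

2:15 AM on Nov 4

Kestrel Bay is 4:30 behind Lima.
Shift by the zone difference: 6:45 AM − 4:30 = 2:15 AM on Nov 4 in Kestrel Bay.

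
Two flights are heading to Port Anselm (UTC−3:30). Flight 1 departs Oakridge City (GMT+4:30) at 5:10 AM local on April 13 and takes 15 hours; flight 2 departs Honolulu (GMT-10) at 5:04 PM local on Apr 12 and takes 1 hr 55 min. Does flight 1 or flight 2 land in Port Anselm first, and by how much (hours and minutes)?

Flight 1 in UTC: 5:10 AM − 4:30 = 12:40 AM on Apr 13.
+15 hours → arrive 3:40 PM UTC on Apr 13.
Flight 2 in UTC: 5:04 PM + 10:00 = 3:04 AM on Apr 13.
+1 hour and 55 minutes → arrive 4:59 AM UTC on Apr 13.
Flight 2 lands earlier by 10 hours 41 minutes.

the second, by 10 hours 41 minutes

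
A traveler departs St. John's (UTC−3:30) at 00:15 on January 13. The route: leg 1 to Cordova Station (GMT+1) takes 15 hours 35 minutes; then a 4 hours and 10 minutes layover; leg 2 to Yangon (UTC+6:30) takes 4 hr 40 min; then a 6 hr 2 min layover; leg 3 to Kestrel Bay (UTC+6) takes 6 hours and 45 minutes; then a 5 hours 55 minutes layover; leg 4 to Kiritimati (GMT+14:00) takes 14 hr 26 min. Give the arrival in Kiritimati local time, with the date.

Convert departure to UTC: 00:15 + 3:30 = 03:45 UTC on Jan 13.
Add 15 hours 35 minutes leg 1 → 19:20 UTC.
Add 4 hours 10 minutes layover in Cordova Station → 23:30 UTC.
Add 4 hours 40 minutes leg 2 → 04:10 UTC (Jan 14).
Add 6 hours and 2 minutes layover in Yangon → 10:12 UTC.
Add 6 hours 45 minutes leg 3 → 16:57 UTC.
Add 5 hours and 55 minutes layover in Kestrel Bay → 22:52 UTC.
Add 14 hours and 26 minutes leg 4 → 13:18 UTC (Jan 15).
Kiritimati is UTC+14:00, so local arrival = 13:18 + 14:00 = 03:18 on Jan 16.

03:18 on January 16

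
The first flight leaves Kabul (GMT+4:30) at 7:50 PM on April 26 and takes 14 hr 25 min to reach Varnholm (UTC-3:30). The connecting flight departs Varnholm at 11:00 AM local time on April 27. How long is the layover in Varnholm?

Convert departure to UTC: 7:50 PM − 4:30 = 3:20 PM UTC on Apr 26.
Add 14 hours and 25 minutes flight time → 5:45 AM UTC (Apr 27).
Varnholm is UTC−3:30, so local arrival = 5:45 AM − 3:30 = 2:15 AM on Apr 27.
Layover = 11:00 AM − 2:15 AM = 8 hours 45 minutes.

8 hours 45 minutes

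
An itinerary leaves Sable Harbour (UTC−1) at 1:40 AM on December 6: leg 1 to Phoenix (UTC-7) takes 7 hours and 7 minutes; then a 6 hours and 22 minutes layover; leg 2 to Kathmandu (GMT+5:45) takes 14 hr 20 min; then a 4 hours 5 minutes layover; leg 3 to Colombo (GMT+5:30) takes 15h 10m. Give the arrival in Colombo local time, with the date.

Convert departure to UTC: 1:40 AM + 1:00 = 2:40 AM UTC on Dec 6.
Add 7 hours and 7 minutes leg 1 → 9:47 AM UTC.
Add 6 hours and 22 minutes layover in Phoenix → 4:09 PM UTC.
Add 14 hours and 20 minutes leg 2 → 6:29 AM UTC (Dec 7).
Add 4 hours 5 minutes layover in Kathmandu → 10:34 AM UTC.
Add 15 hours and 10 minutes leg 3 → 1:44 AM UTC (Dec 8).
Colombo is UTC+5:30, so local arrival = 1:44 AM + 5:30 = 7:14 AM on Dec 8.

7:14 AM on December 8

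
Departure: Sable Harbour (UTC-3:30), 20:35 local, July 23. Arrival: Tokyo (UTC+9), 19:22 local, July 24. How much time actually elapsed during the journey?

10 hours 17 minutes

Departure in UTC: 20:35 + 3:30 = 00:05 on Jul 24.
Arrival in UTC: 19:22 − 9:00 = 10:22 on Jul 24.
Elapsed = 10:22 − 00:05 = 10 hours 17 minutes.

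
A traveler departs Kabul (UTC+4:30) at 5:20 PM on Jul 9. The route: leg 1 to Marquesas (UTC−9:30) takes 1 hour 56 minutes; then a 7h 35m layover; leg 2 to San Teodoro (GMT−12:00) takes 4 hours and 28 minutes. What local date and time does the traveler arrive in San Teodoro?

2:49 PM on Jul 9

Convert departure to UTC: 5:20 PM − 4:30 = 12:50 PM UTC on Jul 9.
Add 1 hour and 56 minutes leg 1 → 2:46 PM UTC.
Add 7 hours 35 minutes layover in Marquesas → 10:21 PM UTC.
Add 4 hours 28 minutes leg 2 → 2:49 AM UTC (Jul 10).
San Teodoro is UTC−12:00, so local arrival = 2:49 AM − 12:00 = 2:49 PM on Jul 9.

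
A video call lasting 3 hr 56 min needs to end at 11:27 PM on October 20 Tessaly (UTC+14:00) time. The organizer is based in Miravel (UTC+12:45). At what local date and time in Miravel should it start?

6:16 PM on October 20

Target end time in UTC: 11:27 PM − 14:00 = 9:27 AM on Oct 20.
Subtract 3 hours and 56 minutes → start 5:31 AM UTC on Oct 20.
Miravel is UTC+12:45: 5:31 AM + 12:45 = 6:16 PM on Oct 20.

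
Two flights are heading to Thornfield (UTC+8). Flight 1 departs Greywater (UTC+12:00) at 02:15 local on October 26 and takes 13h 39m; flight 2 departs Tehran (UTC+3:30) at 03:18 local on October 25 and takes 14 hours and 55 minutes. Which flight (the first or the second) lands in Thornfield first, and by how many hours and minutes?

Flight 1 in UTC: 02:15 − 12:00 = 14:15 on Oct 25.
+13 hours 39 minutes → arrive 03:54 UTC on Oct 26.
Flight 2 in UTC: 03:18 − 3:30 = 23:48 on Oct 24.
+14 hours and 55 minutes → arrive 14:43 UTC on Oct 25.
Flight 2 lands earlier by 13 hours 11 minutes.

the second, by 13 hours 11 minutes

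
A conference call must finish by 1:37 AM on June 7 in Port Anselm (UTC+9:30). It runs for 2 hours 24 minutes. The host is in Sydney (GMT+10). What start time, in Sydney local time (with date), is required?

11:43 PM on June 6

Target end time in UTC: 1:37 AM − 9:30 = 4:07 PM on Jun 6.
Subtract 2 hours and 24 minutes → start 1:43 PM UTC on Jun 6.
Sydney is UTC+10:00: 1:43 PM + 10:00 = 11:43 PM on Jun 6.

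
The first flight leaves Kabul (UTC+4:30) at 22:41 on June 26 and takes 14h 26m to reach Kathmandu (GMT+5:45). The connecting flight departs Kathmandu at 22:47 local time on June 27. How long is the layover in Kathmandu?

8 hours 25 minutes

Convert departure to UTC: 22:41 − 4:30 = 18:11 UTC on Jun 26.
Add 14 hours 26 minutes flight time → 08:37 UTC (Jun 27).
Kathmandu is UTC+5:45, so local arrival = 08:37 + 5:45 = 14:22 on Jun 27.
Layover = 22:47 − 14:22 = 8 hours 25 minutes.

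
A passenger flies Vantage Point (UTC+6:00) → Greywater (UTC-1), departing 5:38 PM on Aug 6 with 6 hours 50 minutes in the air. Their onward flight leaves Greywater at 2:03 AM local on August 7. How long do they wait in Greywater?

Convert departure to UTC: 5:38 PM − 6:00 = 11:38 AM UTC on Aug 6.
Add 6 hours 50 minutes flight time → 6:28 PM UTC.
Greywater is UTC−1:00, so local arrival = 6:28 PM − 1:00 = 5:28 PM on Aug 6.
Layover = 2:03 AM − 5:28 PM (+1 day) = 8 hours 35 minutes.

8 hours 35 minutes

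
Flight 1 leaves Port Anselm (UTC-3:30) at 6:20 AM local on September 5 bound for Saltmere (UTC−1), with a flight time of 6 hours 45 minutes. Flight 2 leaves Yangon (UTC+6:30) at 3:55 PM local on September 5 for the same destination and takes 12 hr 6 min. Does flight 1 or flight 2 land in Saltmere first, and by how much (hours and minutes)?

Flight 1 in UTC: 6:20 AM + 3:30 = 9:50 AM on Sep 5.
+6 hours 45 minutes → arrive 4:35 PM UTC on Sep 5.
Flight 2 in UTC: 3:55 PM − 6:30 = 9:25 AM on Sep 5.
+12 hours and 6 minutes → arrive 9:31 PM UTC on Sep 5.
Flight 1 lands earlier by 4 hours 56 minutes.

the first, by 4 hours 56 minutes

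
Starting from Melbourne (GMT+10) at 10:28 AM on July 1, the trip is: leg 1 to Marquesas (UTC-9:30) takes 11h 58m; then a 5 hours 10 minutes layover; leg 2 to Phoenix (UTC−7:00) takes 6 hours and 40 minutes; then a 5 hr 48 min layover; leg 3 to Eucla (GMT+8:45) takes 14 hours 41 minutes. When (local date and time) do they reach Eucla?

5:30 AM on July 3

Convert departure to UTC: 10:28 AM − 10:00 = 12:28 AM UTC on Jul 1.
Add 11 hours 58 minutes leg 1 → 12:26 PM UTC.
Add 5 hours 10 minutes layover in Marquesas → 5:36 PM UTC.
Add 6 hours and 40 minutes leg 2 → 12:16 AM UTC (Jul 2).
Add 5 hours and 48 minutes layover in Phoenix → 6:04 AM UTC.
Add 14 hours and 41 minutes leg 3 → 8:45 PM UTC.
Eucla is UTC+8:45, so local arrival = 8:45 PM + 8:45 = 5:30 AM on Jul 3.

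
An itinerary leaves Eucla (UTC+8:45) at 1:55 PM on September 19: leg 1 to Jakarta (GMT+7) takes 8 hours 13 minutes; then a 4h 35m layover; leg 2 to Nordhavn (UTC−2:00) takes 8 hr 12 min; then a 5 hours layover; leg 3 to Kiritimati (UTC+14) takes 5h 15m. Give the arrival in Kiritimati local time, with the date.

2:25 AM on Sep 21

Convert departure to UTC: 1:55 PM − 8:45 = 5:10 AM UTC on Sep 19.
Add 8 hours 13 minutes leg 1 → 1:23 PM UTC.
Add 4 hours and 35 minutes layover in Jakarta → 5:58 PM UTC.
Add 8 hours 12 minutes leg 2 → 2:10 AM UTC (Sep 20).
Add 5 hours layover in Nordhavn → 7:10 AM UTC.
Add 5 hours and 15 minutes leg 3 → 12:25 PM UTC.
Kiritimati is UTC+14:00, so local arrival = 12:25 PM + 14:00 = 2:25 AM on Sep 21.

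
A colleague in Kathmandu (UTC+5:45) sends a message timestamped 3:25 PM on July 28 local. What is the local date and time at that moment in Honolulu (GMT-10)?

Honolulu is 15:45 behind Kathmandu.
Shift by the zone difference: 3:25 PM − 15:45 = 11:40 PM on Jul 27 in Honolulu.

11:40 PM on Jul 27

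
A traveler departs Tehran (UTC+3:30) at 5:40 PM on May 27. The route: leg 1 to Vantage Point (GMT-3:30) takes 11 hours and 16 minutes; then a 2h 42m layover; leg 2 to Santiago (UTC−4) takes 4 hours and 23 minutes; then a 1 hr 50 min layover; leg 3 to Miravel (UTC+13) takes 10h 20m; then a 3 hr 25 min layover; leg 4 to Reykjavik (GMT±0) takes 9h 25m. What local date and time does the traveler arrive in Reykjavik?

Convert departure to UTC: 5:40 PM − 3:30 = 2:10 PM UTC on May 27.
Add 11 hours and 16 minutes leg 1 → 1:26 AM UTC (May 28).
Add 2 hours 42 minutes layover in Vantage Point → 4:08 AM UTC.
Add 4 hours 23 minutes leg 2 → 8:31 AM UTC.
Add 1 hour 50 minutes layover in Santiago → 10:21 AM UTC.
Add 10 hours 20 minutes leg 3 → 8:41 PM UTC.
Add 3 hours 25 minutes layover in Miravel → 12:06 AM UTC (May 29).
Add 9 hours 25 minutes leg 4 → 9:31 AM UTC.
Reykjavik is UTC+0, so local arrival is the same: 9:31 AM on May 29.

9:31 AM on May 29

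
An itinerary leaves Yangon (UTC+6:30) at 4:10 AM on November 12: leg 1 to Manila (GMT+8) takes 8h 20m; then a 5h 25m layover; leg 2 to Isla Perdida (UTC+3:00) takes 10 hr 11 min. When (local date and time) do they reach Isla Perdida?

Convert departure to UTC: 4:10 AM − 6:30 = 9:40 PM UTC on Nov 11.
Add 8 hours and 20 minutes leg 1 → 6:00 AM UTC (Nov 12).
Add 5 hours 25 minutes layover in Manila → 11:25 AM UTC.
Add 10 hours 11 minutes leg 2 → 9:36 PM UTC.
Isla Perdida is UTC+3:00, so local arrival = 9:36 PM + 3:00 = 12:36 AM on Nov 13.

12:36 AM on November 13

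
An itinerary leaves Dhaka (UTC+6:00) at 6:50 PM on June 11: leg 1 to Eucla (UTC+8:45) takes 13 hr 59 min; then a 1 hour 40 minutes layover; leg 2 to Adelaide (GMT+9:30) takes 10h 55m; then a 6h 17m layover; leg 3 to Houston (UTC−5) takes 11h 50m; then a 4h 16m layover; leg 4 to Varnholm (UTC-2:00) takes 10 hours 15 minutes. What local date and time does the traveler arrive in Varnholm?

Convert departure to UTC: 6:50 PM − 6:00 = 12:50 PM UTC on Jun 11.
Add 13 hours 59 minutes leg 1 → 2:49 AM UTC (Jun 12).
Add 1 hour 40 minutes layover in Eucla → 4:29 AM UTC.
Add 10 hours and 55 minutes leg 2 → 3:24 PM UTC.
Add 6 hours and 17 minutes layover in Adelaide → 9:41 PM UTC.
Add 11 hours 50 minutes leg 3 → 9:31 AM UTC (Jun 13).
Add 4 hours and 16 minutes layover in Houston → 1:47 PM UTC.
Add 10 hours 15 minutes leg 4 → 12:02 AM UTC (Jun 14).
Varnholm is UTC−2:00, so local arrival = 12:02 AM − 2:00 = 10:02 PM on Jun 13.

10:02 PM on June 13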